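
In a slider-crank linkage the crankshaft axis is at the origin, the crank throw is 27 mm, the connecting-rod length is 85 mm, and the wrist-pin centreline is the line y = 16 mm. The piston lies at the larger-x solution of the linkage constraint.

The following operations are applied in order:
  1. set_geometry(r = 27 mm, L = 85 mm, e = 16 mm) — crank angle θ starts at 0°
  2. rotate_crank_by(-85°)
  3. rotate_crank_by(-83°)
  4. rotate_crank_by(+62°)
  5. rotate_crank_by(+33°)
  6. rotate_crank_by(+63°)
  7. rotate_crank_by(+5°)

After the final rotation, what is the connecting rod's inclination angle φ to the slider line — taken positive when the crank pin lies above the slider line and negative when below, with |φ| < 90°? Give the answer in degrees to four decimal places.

set_geometry: r = 27 mm, L = 85 mm, e = 16 mm; θ ← 0°
rotate_crank_by(-85°): θ ← 0° -85° = -85°
rotate_crank_by(-83°): θ ← -85° -83° = -168°
rotate_crank_by(+62°): θ ← -168° +62° = -106°
rotate_crank_by(+33°): θ ← -106° +33° = -73°
rotate_crank_by(+63°): θ ← -73° +63° = -10°
rotate_crank_by(+5°): θ ← -10° +5° = -5°
crank pin P = (r cos θ, r sin θ) = (26.897257, -2.353205)
h = r sin θ − e = -2.353205 − 16 = -18.353205
sin φ = h / L = -18.353205 / 85 = -0.21592006
φ = arcsin(-0.21592006) = -12.469511°

-12.4695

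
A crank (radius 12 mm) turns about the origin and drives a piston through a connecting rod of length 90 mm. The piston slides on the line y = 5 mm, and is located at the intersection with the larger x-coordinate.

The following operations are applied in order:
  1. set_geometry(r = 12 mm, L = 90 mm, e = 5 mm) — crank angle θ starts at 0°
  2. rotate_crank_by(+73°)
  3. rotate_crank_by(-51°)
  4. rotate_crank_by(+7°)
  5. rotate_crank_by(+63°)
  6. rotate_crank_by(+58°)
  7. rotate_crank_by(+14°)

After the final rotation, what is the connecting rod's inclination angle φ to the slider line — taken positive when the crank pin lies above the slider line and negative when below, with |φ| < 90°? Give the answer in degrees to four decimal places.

set_geometry: r = 12 mm, L = 90 mm, e = 5 mm; θ ← 0°
rotate_crank_by(+73°): θ ← 0° +73° = 73°
rotate_crank_by(-51°): θ ← 73° -51° = 22°
rotate_crank_by(+7°): θ ← 22° +7° = 29°
rotate_crank_by(+63°): θ ← 29° +63° = 92°
rotate_crank_by(+58°): θ ← 92° +58° = 150°
rotate_crank_by(+14°): θ ← 150° +14° = 164°
crank pin P = (r cos θ, r sin θ) = (-11.535140, 3.307648)
h = r sin θ − e = 3.307648 − 5 = -1.692352
sin φ = h / L = -1.692352 / 90 = -0.01880391
φ = arcsin(-0.01880391) = -1.077448°

-1.0774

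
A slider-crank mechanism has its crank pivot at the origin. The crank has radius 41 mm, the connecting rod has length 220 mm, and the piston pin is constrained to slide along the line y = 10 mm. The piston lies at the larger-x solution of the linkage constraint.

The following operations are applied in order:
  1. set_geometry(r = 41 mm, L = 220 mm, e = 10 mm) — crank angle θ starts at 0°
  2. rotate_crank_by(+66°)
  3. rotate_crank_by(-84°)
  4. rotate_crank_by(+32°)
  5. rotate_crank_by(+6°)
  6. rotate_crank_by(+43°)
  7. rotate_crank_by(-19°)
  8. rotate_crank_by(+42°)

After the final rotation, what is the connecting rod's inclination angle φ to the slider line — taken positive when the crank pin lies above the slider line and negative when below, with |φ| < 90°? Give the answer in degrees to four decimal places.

8.0742

set_geometry: r = 41 mm, L = 220 mm, e = 10 mm; θ ← 0°
rotate_crank_by(+66°): θ ← 0° +66° = 66°
rotate_crank_by(-84°): θ ← 66° -84° = -18°
rotate_crank_by(+32°): θ ← -18° +32° = 14°
rotate_crank_by(+6°): θ ← 14° +6° = 20°
rotate_crank_by(+43°): θ ← 20° +43° = 63°
rotate_crank_by(-19°): θ ← 63° -19° = 44°
rotate_crank_by(+42°): θ ← 44° +42° = 86°
crank pin P = (r cos θ, r sin θ) = (2.860015, 40.900126)
h = r sin θ − e = 40.900126 − 10 = 30.900126
sin φ = h / L = 30.900126 / 220 = 0.14045512
φ = arcsin(0.14045512) = 8.074183°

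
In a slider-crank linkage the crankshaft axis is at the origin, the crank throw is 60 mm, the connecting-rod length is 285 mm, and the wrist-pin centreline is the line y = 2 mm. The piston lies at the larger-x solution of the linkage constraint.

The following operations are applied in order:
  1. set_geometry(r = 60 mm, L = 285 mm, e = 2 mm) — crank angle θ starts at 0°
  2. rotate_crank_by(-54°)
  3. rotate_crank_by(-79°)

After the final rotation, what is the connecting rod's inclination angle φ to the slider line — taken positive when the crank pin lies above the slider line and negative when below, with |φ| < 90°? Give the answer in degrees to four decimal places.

set_geometry: r = 60 mm, L = 285 mm, e = 2 mm; θ ← 0°
rotate_crank_by(-54°): θ ← 0° -54° = -54°
rotate_crank_by(-79°): θ ← -54° -79° = -133°
crank pin P = (r cos θ, r sin θ) = (-40.919902, -43.881222)
h = r sin θ − e = -43.881222 − 2 = -45.881222
sin φ = h / L = -45.881222 / 285 = -0.16098674
φ = arcsin(-0.16098674) = -9.264175°

-9.2642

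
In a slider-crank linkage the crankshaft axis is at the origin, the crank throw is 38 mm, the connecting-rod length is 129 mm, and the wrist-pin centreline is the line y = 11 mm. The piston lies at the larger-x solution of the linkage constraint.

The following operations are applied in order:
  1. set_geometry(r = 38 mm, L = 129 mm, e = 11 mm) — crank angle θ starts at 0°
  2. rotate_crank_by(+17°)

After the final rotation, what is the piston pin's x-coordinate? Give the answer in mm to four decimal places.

165.3395

set_geometry: r = 38 mm, L = 129 mm, e = 11 mm; θ ← 0°
rotate_crank_by(+17°): θ ← 0° +17° = 17°
crank pin P = (r cos θ, r sin θ) = (36.339581, 11.110125)
h = r sin θ − e = 11.110125 − 11 = 0.110125
x = r cos θ + √(L² − h²) = 36.339581 + √(16641.0 − 0.0121) = 36.339581 + 128.999953 = 165.339534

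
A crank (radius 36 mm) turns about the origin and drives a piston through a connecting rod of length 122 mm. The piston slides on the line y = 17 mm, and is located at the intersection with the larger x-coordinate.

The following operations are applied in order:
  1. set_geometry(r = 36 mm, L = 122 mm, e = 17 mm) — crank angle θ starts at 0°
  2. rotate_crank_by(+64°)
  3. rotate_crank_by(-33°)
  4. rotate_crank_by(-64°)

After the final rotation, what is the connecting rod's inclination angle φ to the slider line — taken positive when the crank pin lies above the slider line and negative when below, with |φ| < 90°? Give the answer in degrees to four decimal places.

set_geometry: r = 36 mm, L = 122 mm, e = 17 mm; θ ← 0°
rotate_crank_by(+64°): θ ← 0° +64° = 64°
rotate_crank_by(-33°): θ ← 64° -33° = 31°
rotate_crank_by(-64°): θ ← 31° -64° = -33°
crank pin P = (r cos θ, r sin θ) = (30.192140, -19.607005)
h = r sin θ − e = -19.607005 − 17 = -36.607005
sin φ = h / L = -36.607005 / 122 = -0.30005742
φ = arcsin(-0.30005742) = -17.461052°

-17.4611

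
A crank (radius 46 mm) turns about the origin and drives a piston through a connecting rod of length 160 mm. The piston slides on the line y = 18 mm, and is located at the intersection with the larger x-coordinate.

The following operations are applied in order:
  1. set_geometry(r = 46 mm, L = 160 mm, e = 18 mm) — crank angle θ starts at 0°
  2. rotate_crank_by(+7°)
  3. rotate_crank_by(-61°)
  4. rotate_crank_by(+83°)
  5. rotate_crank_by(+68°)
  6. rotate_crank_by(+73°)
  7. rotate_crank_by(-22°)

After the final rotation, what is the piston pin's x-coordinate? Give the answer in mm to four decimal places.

120.8627

set_geometry: r = 46 mm, L = 160 mm, e = 18 mm; θ ← 0°
rotate_crank_by(+7°): θ ← 0° +7° = 7°
rotate_crank_by(-61°): θ ← 7° -61° = -54°
rotate_crank_by(+83°): θ ← -54° +83° = 29°
rotate_crank_by(+68°): θ ← 29° +68° = 97°
rotate_crank_by(+73°): θ ← 97° +73° = 170°
rotate_crank_by(-22°): θ ← 170° -22° = 148°
crank pin P = (r cos θ, r sin θ) = (-39.010212, 24.376286)
h = r sin θ − e = 24.376286 − 18 = 6.376286
x = r cos θ + √(L² − h²) = -39.010212 + √(25600.0 − 40.6570) = -39.010212 + 159.872896 = 120.862684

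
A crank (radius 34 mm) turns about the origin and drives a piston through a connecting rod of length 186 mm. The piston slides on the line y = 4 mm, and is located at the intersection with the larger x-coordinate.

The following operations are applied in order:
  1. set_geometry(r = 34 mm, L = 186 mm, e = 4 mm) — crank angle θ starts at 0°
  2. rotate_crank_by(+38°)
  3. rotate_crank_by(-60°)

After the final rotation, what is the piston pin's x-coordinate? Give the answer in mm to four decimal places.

216.7697

set_geometry: r = 34 mm, L = 186 mm, e = 4 mm; θ ← 0°
rotate_crank_by(+38°): θ ← 0° +38° = 38°
rotate_crank_by(-60°): θ ← 38° -60° = -22°
crank pin P = (r cos θ, r sin θ) = (31.524251, -12.736624)
h = r sin θ − e = -12.736624 − 4 = -16.736624
x = r cos θ + √(L² − h²) = 31.524251 + √(34596.0 − 280.1146) = 31.524251 + 185.245473 = 216.769724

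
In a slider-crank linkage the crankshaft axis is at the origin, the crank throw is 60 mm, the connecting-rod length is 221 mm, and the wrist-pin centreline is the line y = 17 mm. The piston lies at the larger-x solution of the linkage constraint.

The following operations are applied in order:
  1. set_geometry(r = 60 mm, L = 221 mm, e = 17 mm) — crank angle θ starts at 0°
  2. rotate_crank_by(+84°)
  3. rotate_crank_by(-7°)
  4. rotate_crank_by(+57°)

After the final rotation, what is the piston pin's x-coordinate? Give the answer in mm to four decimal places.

set_geometry: r = 60 mm, L = 221 mm, e = 17 mm; θ ← 0°
rotate_crank_by(+84°): θ ← 0° +84° = 84°
rotate_crank_by(-7°): θ ← 84° -7° = 77°
rotate_crank_by(+57°): θ ← 77° +57° = 134°
crank pin P = (r cos θ, r sin θ) = (-41.679502, 43.160388)
h = r sin θ − e = 43.160388 − 17 = 26.160388
x = r cos θ + √(L² − h²) = -41.679502 + √(48841.0 − 684.3659) = -41.679502 + 219.446199 = 177.766696

177.7667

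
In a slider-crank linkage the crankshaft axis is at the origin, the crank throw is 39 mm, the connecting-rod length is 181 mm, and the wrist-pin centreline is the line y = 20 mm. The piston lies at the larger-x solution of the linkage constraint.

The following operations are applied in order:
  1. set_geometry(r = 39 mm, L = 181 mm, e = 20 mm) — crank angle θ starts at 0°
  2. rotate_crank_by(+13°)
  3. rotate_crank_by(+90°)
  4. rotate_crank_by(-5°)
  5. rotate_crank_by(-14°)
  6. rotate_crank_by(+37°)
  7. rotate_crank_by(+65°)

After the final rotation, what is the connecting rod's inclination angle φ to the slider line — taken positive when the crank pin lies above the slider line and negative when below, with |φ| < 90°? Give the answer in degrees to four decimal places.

-7.6441

set_geometry: r = 39 mm, L = 181 mm, e = 20 mm; θ ← 0°
rotate_crank_by(+13°): θ ← 0° +13° = 13°
rotate_crank_by(+90°): θ ← 13° +90° = 103°
rotate_crank_by(-5°): θ ← 103° -5° = 98°
rotate_crank_by(-14°): θ ← 98° -14° = 84°
rotate_crank_by(+37°): θ ← 84° +37° = 121°
rotate_crank_by(+65°): θ ← 121° +65° = 186°
crank pin P = (r cos θ, r sin θ) = (-38.786354, -4.076610)
h = r sin θ − e = -4.076610 − 20 = -24.076610
sin φ = h / L = -24.076610 / 181 = -0.13301995
φ = arcsin(-0.13301995) = -7.644138°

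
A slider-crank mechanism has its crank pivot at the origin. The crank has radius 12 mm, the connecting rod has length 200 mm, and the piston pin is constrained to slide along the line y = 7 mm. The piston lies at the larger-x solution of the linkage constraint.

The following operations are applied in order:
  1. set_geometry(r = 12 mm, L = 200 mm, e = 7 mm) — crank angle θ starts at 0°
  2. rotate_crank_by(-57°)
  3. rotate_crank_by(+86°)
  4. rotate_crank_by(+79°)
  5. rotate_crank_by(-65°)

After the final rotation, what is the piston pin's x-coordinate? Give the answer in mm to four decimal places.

set_geometry: r = 12 mm, L = 200 mm, e = 7 mm; θ ← 0°
rotate_crank_by(-57°): θ ← 0° -57° = -57°
rotate_crank_by(+86°): θ ← -57° +86° = 29°
rotate_crank_by(+79°): θ ← 29° +79° = 108°
rotate_crank_by(-65°): θ ← 108° -65° = 43°
crank pin P = (r cos θ, r sin θ) = (8.776244, 8.183980)
h = r sin θ − e = 8.183980 − 7 = 1.183980
x = r cos θ + √(L² − h²) = 8.776244 + √(40000.0 − 1.4018) = 8.776244 + 199.996495 = 208.772740

208.7727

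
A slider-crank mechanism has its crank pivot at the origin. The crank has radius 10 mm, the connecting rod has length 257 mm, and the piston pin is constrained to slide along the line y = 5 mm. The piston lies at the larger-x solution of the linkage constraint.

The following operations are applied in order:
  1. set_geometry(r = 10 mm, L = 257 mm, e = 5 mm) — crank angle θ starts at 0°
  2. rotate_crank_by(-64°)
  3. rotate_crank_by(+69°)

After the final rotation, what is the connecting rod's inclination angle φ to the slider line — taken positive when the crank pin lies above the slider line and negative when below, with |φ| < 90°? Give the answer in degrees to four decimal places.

set_geometry: r = 10 mm, L = 257 mm, e = 5 mm; θ ← 0°
rotate_crank_by(-64°): θ ← 0° -64° = -64°
rotate_crank_by(+69°): θ ← -64° +69° = 5°
crank pin P = (r cos θ, r sin θ) = (9.961947, 0.871557)
h = r sin θ − e = 0.871557 − 5 = -4.128443
sin φ = h / L = -4.128443 / 257 = -0.01606398
φ = arcsin(-0.01606398) = -0.920438°

-0.9204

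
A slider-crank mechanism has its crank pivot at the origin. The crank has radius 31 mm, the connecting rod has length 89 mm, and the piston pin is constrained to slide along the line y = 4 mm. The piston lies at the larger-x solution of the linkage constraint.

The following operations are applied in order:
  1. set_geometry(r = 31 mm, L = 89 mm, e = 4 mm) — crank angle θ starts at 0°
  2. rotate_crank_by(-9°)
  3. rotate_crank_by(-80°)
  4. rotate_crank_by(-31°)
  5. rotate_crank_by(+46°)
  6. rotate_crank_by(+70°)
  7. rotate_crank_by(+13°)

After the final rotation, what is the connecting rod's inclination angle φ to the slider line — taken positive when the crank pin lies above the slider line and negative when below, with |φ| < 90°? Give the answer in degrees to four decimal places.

0.5469

set_geometry: r = 31 mm, L = 89 mm, e = 4 mm; θ ← 0°
rotate_crank_by(-9°): θ ← 0° -9° = -9°
rotate_crank_by(-80°): θ ← -9° -80° = -89°
rotate_crank_by(-31°): θ ← -89° -31° = -120°
rotate_crank_by(+46°): θ ← -120° +46° = -74°
rotate_crank_by(+70°): θ ← -74° +70° = -4°
rotate_crank_by(+13°): θ ← -4° +13° = 9°
crank pin P = (r cos θ, r sin θ) = (30.618339, 4.849468)
h = r sin θ − e = 4.849468 − 4 = 0.849468
sin φ = h / L = 0.849468 / 89 = 0.00954459
φ = arcsin(0.00954459) = 0.546873°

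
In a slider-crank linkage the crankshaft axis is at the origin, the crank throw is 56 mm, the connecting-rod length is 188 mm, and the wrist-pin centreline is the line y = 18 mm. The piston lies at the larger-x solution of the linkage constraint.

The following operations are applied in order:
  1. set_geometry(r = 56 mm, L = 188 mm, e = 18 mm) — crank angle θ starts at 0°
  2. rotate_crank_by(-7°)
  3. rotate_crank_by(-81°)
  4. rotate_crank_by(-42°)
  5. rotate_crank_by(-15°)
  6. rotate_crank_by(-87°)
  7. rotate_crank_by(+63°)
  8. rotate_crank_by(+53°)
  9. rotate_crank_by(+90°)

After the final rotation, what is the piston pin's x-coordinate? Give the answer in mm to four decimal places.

233.4543

set_geometry: r = 56 mm, L = 188 mm, e = 18 mm; θ ← 0°
rotate_crank_by(-7°): θ ← 0° -7° = -7°
rotate_crank_by(-81°): θ ← -7° -81° = -88°
rotate_crank_by(-42°): θ ← -88° -42° = -130°
rotate_crank_by(-15°): θ ← -130° -15° = -145°
rotate_crank_by(-87°): θ ← -145° -87° = -232°
rotate_crank_by(+63°): θ ← -232° +63° = -169°
rotate_crank_by(+53°): θ ← -169° +53° = -116°
rotate_crank_by(+90°): θ ← -116° +90° = -26°
crank pin P = (r cos θ, r sin θ) = (50.332467, -24.548784)
h = r sin θ − e = -24.548784 − 18 = -42.548784
x = r cos θ + √(L² − h²) = 50.332467 + √(35344.0 − 1810.3990) = 50.332467 + 183.121820 = 233.454287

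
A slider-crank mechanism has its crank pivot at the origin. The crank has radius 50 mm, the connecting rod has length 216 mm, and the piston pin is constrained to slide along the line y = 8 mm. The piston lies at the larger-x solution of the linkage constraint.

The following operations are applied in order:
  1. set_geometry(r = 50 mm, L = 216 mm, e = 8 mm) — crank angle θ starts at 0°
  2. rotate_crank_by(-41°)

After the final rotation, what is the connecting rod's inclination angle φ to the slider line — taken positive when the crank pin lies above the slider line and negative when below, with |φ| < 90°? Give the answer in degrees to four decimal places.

set_geometry: r = 50 mm, L = 216 mm, e = 8 mm; θ ← 0°
rotate_crank_by(-41°): θ ← 0° -41° = -41°
crank pin P = (r cos θ, r sin θ) = (37.735479, -32.802951)
h = r sin θ − e = -32.802951 − 8 = -40.802951
sin φ = h / L = -40.802951 / 216 = -0.18890255
φ = arcsin(-0.18890255) = -10.888745°

-10.8887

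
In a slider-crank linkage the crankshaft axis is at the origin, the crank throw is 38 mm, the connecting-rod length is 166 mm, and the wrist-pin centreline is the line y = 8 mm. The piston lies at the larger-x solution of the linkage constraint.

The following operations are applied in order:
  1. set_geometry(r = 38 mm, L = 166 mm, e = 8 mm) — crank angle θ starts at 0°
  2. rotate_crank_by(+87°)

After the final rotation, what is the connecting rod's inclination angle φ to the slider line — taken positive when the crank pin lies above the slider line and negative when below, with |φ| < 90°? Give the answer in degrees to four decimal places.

set_geometry: r = 38 mm, L = 166 mm, e = 8 mm; θ ← 0°
rotate_crank_by(+87°): θ ← 0° +87° = 87°
crank pin P = (r cos θ, r sin θ) = (1.988766, 37.947922)
h = r sin θ − e = 37.947922 − 8 = 29.947922
sin φ = h / L = 29.947922 / 166 = 0.18040917
φ = arcsin(0.18040917) = 10.393594°

10.3936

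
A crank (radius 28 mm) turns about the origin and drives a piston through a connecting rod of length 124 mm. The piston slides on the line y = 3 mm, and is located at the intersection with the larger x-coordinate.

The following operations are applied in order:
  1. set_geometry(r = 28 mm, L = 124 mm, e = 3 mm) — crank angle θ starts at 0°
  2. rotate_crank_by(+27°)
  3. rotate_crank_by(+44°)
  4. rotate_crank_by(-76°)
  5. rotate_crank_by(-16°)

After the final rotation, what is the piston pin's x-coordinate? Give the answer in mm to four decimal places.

149.4533

set_geometry: r = 28 mm, L = 124 mm, e = 3 mm; θ ← 0°
rotate_crank_by(+27°): θ ← 0° +27° = 27°
rotate_crank_by(+44°): θ ← 27° +44° = 71°
rotate_crank_by(-76°): θ ← 71° -76° = -5°
rotate_crank_by(-16°): θ ← -5° -16° = -21°
crank pin P = (r cos θ, r sin θ) = (26.140252, -10.034303)
h = r sin θ − e = -10.034303 − 3 = -13.034303
x = r cos θ + √(L² − h²) = 26.140252 + √(15376.0 − 169.8930) = 26.140252 + 123.313045 = 149.453296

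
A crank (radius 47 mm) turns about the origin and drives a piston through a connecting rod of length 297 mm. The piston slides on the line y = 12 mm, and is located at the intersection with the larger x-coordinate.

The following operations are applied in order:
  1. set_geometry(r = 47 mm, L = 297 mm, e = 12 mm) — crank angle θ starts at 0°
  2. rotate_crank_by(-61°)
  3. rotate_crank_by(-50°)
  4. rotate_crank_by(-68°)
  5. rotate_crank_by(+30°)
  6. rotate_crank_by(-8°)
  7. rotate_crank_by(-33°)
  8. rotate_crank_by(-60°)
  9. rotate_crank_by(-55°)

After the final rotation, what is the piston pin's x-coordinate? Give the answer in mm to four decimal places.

set_geometry: r = 47 mm, L = 297 mm, e = 12 mm; θ ← 0°
rotate_crank_by(-61°): θ ← 0° -61° = -61°
rotate_crank_by(-50°): θ ← -61° -50° = -111°
rotate_crank_by(-68°): θ ← -111° -68° = -179°
rotate_crank_by(+30°): θ ← -179° +30° = -149°
rotate_crank_by(-8°): θ ← -149° -8° = -157°
rotate_crank_by(-33°): θ ← -157° -33° = -190°
rotate_crank_by(-60°): θ ← -190° -60° = -250°
rotate_crank_by(-55°): θ ← -250° -55° = -305°
crank pin P = (r cos θ, r sin θ) = (26.958093, 38.500146)
h = r sin θ − e = 38.500146 − 12 = 26.500146
x = r cos θ + √(L² − h²) = 26.958093 + √(88209.0 − 702.2577) = 26.958093 + 295.815385 = 322.773478

322.7735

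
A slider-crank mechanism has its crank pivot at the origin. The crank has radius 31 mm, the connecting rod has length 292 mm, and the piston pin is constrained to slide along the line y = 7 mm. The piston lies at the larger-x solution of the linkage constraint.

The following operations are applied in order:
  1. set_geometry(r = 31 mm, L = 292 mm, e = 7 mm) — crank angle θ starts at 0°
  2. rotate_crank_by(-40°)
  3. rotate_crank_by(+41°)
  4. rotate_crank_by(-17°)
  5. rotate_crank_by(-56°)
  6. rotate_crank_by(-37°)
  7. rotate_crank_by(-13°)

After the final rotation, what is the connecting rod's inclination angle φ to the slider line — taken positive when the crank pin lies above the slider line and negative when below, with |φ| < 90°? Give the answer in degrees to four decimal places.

set_geometry: r = 31 mm, L = 292 mm, e = 7 mm; θ ← 0°
rotate_crank_by(-40°): θ ← 0° -40° = -40°
rotate_crank_by(+41°): θ ← -40° +41° = 1°
rotate_crank_by(-17°): θ ← 1° -17° = -16°
rotate_crank_by(-56°): θ ← -16° -56° = -72°
rotate_crank_by(-37°): θ ← -72° -37° = -109°
rotate_crank_by(-13°): θ ← -109° -13° = -122°
crank pin P = (r cos θ, r sin θ) = (-16.427497, -26.289491)
h = r sin θ − e = -26.289491 − 7 = -33.289491
sin φ = h / L = -33.289491 / 292 = -0.11400511
φ = arcsin(-0.11400511) = -6.546244°

-6.5462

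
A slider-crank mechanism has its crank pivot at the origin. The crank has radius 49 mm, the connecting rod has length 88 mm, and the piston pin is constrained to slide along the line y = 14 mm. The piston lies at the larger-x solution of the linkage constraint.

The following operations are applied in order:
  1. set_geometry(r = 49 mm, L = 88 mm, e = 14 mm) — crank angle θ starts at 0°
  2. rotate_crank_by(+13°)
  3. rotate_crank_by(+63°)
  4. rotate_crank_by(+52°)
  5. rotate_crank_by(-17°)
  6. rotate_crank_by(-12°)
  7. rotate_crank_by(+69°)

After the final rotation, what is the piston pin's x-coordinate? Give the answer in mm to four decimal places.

set_geometry: r = 49 mm, L = 88 mm, e = 14 mm; θ ← 0°
rotate_crank_by(+13°): θ ← 0° +13° = 13°
rotate_crank_by(+63°): θ ← 13° +63° = 76°
rotate_crank_by(+52°): θ ← 76° +52° = 128°
rotate_crank_by(-17°): θ ← 128° -17° = 111°
rotate_crank_by(-12°): θ ← 111° -12° = 99°
rotate_crank_by(+69°): θ ← 99° +69° = 168°
crank pin P = (r cos θ, r sin θ) = (-47.929232, 10.187673)
h = r sin θ − e = 10.187673 − 14 = -3.812327
x = r cos θ + √(L² − h²) = -47.929232 + √(7744.0 − 14.5338) = -47.929232 + 87.917383 = 39.988150

39.9882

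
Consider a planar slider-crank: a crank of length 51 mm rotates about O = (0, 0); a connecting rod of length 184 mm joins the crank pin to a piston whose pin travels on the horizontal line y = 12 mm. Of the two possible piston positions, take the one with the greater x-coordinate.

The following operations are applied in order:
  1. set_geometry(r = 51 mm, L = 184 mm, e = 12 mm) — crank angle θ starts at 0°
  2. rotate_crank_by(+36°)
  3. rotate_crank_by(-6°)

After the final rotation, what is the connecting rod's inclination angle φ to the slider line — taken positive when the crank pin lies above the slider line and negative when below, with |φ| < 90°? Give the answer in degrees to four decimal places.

set_geometry: r = 51 mm, L = 184 mm, e = 12 mm; θ ← 0°
rotate_crank_by(+36°): θ ← 0° +36° = 36°
rotate_crank_by(-6°): θ ← 36° -6° = 30°
crank pin P = (r cos θ, r sin θ) = (44.167296, 25.500000)
h = r sin θ − e = 25.500000 − 12 = 13.500000
sin φ = h / L = 13.500000 / 184 = 0.07336957
φ = arcsin(0.07336957) = 4.207547°

4.2075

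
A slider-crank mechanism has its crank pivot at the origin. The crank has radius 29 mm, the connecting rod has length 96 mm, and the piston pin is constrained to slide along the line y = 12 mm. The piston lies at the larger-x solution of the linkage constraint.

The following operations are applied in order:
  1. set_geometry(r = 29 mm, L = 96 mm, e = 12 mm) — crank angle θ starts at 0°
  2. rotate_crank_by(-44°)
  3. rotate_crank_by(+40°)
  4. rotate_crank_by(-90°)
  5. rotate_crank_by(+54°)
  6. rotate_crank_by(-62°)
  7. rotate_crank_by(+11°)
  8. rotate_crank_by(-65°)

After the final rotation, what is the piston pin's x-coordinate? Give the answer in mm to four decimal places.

66.5114

set_geometry: r = 29 mm, L = 96 mm, e = 12 mm; θ ← 0°
rotate_crank_by(-44°): θ ← 0° -44° = -44°
rotate_crank_by(+40°): θ ← -44° +40° = -4°
rotate_crank_by(-90°): θ ← -4° -90° = -94°
rotate_crank_by(+54°): θ ← -94° +54° = -40°
rotate_crank_by(-62°): θ ← -40° -62° = -102°
rotate_crank_by(+11°): θ ← -102° +11° = -91°
rotate_crank_by(-65°): θ ← -91° -65° = -156°
crank pin P = (r cos θ, r sin θ) = (-26.492818, -11.795363)
h = r sin θ − e = -11.795363 − 12 = -23.795363
x = r cos θ + √(L² − h²) = -26.492818 + √(9216.0 − 566.2193) = -26.492818 + 93.004197 = 66.511379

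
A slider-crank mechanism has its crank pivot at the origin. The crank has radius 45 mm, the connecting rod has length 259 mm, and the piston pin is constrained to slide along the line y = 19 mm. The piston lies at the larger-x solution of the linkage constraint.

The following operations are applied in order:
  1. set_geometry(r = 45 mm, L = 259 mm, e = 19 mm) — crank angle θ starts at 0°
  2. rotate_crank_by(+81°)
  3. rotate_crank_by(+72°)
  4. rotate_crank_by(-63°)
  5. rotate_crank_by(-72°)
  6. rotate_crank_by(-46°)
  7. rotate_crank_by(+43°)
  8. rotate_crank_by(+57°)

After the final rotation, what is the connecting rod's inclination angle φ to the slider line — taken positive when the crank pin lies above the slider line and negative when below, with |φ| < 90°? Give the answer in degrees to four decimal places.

5.2719

set_geometry: r = 45 mm, L = 259 mm, e = 19 mm; θ ← 0°
rotate_crank_by(+81°): θ ← 0° +81° = 81°
rotate_crank_by(+72°): θ ← 81° +72° = 153°
rotate_crank_by(-63°): θ ← 153° -63° = 90°
rotate_crank_by(-72°): θ ← 90° -72° = 18°
rotate_crank_by(-46°): θ ← 18° -46° = -28°
rotate_crank_by(+43°): θ ← -28° +43° = 15°
rotate_crank_by(+57°): θ ← 15° +57° = 72°
crank pin P = (r cos θ, r sin θ) = (13.905765, 42.797543)
h = r sin θ − e = 42.797543 − 19 = 23.797543
sin φ = h / L = 23.797543 / 259 = 0.09188241
φ = arcsin(0.09188241) = 5.271910°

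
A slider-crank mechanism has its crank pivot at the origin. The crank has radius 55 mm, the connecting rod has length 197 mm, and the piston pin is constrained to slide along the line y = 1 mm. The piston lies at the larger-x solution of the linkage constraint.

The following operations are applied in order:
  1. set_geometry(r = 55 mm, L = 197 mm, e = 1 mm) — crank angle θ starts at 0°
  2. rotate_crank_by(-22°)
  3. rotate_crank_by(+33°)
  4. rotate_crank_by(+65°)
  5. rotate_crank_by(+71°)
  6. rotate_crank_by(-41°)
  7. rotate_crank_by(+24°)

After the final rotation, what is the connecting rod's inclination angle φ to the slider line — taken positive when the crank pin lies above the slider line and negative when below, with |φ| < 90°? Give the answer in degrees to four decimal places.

12.0517

set_geometry: r = 55 mm, L = 197 mm, e = 1 mm; θ ← 0°
rotate_crank_by(-22°): θ ← 0° -22° = -22°
rotate_crank_by(+33°): θ ← -22° +33° = 11°
rotate_crank_by(+65°): θ ← 11° +65° = 76°
rotate_crank_by(+71°): θ ← 76° +71° = 147°
rotate_crank_by(-41°): θ ← 147° -41° = 106°
rotate_crank_by(+24°): θ ← 106° +24° = 130°
crank pin P = (r cos θ, r sin θ) = (-35.353319, 42.132444)
h = r sin θ − e = 42.132444 − 1 = 41.132444
sin φ = h / L = 41.132444 / 197 = 0.20879413
φ = arcsin(0.20879413) = 12.051695°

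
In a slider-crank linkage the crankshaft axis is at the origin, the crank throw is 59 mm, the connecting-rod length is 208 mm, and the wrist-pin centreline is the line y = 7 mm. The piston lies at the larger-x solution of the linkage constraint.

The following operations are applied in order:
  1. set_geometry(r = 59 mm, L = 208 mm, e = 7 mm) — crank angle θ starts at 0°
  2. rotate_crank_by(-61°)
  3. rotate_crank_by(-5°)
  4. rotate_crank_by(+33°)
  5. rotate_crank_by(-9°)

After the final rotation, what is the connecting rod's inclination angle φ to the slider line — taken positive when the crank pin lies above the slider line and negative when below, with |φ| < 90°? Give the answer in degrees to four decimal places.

set_geometry: r = 59 mm, L = 208 mm, e = 7 mm; θ ← 0°
rotate_crank_by(-61°): θ ← 0° -61° = -61°
rotate_crank_by(-5°): θ ← -61° -5° = -66°
rotate_crank_by(+33°): θ ← -66° +33° = -33°
rotate_crank_by(-9°): θ ← -33° -9° = -42°
crank pin P = (r cos θ, r sin θ) = (43.845545, -39.478706)
h = r sin θ − e = -39.478706 − 7 = -46.478706
sin φ = h / L = -46.478706 / 208 = -0.22345532
φ = arcsin(-0.22345532) = -12.912062°

-12.9121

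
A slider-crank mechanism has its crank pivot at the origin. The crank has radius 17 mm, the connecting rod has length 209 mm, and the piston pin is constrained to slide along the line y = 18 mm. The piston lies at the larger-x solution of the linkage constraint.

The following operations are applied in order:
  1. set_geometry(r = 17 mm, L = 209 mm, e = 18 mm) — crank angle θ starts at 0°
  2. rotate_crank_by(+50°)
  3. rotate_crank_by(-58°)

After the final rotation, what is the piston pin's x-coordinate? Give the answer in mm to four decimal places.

224.8399

set_geometry: r = 17 mm, L = 209 mm, e = 18 mm; θ ← 0°
rotate_crank_by(+50°): θ ← 0° +50° = 50°
rotate_crank_by(-58°): θ ← 50° -58° = -8°
crank pin P = (r cos θ, r sin θ) = (16.834557, -2.365943)
h = r sin θ − e = -2.365943 − 18 = -20.365943
x = r cos θ + √(L² − h²) = 16.834557 + √(43681.0 − 414.7716) = 16.834557 + 208.005357 = 224.839914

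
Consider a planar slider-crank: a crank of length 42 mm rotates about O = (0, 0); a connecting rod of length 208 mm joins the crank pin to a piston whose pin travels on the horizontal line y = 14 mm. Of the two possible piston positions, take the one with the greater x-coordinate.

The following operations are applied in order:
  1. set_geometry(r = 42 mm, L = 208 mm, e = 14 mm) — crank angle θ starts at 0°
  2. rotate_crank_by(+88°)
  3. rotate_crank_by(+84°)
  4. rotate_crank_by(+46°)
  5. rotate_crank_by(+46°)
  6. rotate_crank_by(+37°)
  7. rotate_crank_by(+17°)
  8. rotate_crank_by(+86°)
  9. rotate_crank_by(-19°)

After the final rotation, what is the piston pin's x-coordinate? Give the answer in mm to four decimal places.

set_geometry: r = 42 mm, L = 208 mm, e = 14 mm; θ ← 0°
rotate_crank_by(+88°): θ ← 0° +88° = 88°
rotate_crank_by(+84°): θ ← 88° +84° = 172°
rotate_crank_by(+46°): θ ← 172° +46° = 218°
rotate_crank_by(+46°): θ ← 218° +46° = 264°
rotate_crank_by(+37°): θ ← 264° +37° = 301°
rotate_crank_by(+17°): θ ← 301° +17° = 318°
rotate_crank_by(+86°): θ ← 318° +86° = 404°
rotate_crank_by(-19°): θ ← 404° -19° = 385°
crank pin P = (r cos θ, r sin θ) = (38.064927, 17.749967)
h = r sin θ − e = 17.749967 − 14 = 3.749967
x = r cos θ + √(L² − h²) = 38.064927 + √(43264.0 − 14.0623) = 38.064927 + 207.966194 = 246.031121

246.0311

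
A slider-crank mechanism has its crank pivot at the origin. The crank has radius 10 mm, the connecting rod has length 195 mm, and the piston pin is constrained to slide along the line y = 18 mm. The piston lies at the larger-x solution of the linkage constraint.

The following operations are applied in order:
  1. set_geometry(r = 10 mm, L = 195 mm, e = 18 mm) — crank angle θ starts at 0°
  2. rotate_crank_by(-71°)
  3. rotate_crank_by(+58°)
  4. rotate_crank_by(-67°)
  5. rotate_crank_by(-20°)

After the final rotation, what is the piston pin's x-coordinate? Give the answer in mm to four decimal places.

set_geometry: r = 10 mm, L = 195 mm, e = 18 mm; θ ← 0°
rotate_crank_by(-71°): θ ← 0° -71° = -71°
rotate_crank_by(+58°): θ ← -71° +58° = -13°
rotate_crank_by(-67°): θ ← -13° -67° = -80°
rotate_crank_by(-20°): θ ← -80° -20° = -100°
crank pin P = (r cos θ, r sin θ) = (-1.736482, -9.848078)
h = r sin θ − e = -9.848078 − 18 = -27.848078
x = r cos θ + √(L² − h²) = -1.736482 + √(38025.0 − 775.5154) = -1.736482 + 193.001255 = 191.264774

191.2648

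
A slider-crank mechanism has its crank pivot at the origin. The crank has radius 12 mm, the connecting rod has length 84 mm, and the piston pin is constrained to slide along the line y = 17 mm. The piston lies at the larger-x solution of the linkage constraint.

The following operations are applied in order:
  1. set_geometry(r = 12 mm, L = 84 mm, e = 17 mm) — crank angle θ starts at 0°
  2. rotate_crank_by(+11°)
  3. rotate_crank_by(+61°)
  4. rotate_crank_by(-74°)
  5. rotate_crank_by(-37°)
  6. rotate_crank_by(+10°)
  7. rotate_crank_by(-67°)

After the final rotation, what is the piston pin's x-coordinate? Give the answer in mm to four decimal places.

set_geometry: r = 12 mm, L = 84 mm, e = 17 mm; θ ← 0°
rotate_crank_by(+11°): θ ← 0° +11° = 11°
rotate_crank_by(+61°): θ ← 11° +61° = 72°
rotate_crank_by(-74°): θ ← 72° -74° = -2°
rotate_crank_by(-37°): θ ← -2° -37° = -39°
rotate_crank_by(+10°): θ ← -39° +10° = -29°
rotate_crank_by(-67°): θ ← -29° -67° = -96°
crank pin P = (r cos θ, r sin θ) = (-1.254342, -11.934263)
h = r sin θ − e = -11.934263 − 17 = -28.934263
x = r cos θ + √(L² − h²) = -1.254342 + √(7056.0 − 837.1916) = -1.254342 + 78.859422 = 77.605080

77.6051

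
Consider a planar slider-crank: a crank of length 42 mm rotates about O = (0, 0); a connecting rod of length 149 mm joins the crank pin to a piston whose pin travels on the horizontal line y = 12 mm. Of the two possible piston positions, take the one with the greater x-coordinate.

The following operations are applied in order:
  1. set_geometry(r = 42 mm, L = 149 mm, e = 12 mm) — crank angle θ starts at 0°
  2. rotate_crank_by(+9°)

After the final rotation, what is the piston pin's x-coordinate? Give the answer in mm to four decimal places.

set_geometry: r = 42 mm, L = 149 mm, e = 12 mm; θ ← 0°
rotate_crank_by(+9°): θ ← 0° +9° = 9°
crank pin P = (r cos θ, r sin θ) = (41.482910, 6.570248)
h = r sin θ − e = 6.570248 − 12 = -5.429752
x = r cos θ + √(L² − h²) = 41.482910 + √(22201.0 − 29.4822) = 41.482910 + 148.901034 = 190.383944

190.3839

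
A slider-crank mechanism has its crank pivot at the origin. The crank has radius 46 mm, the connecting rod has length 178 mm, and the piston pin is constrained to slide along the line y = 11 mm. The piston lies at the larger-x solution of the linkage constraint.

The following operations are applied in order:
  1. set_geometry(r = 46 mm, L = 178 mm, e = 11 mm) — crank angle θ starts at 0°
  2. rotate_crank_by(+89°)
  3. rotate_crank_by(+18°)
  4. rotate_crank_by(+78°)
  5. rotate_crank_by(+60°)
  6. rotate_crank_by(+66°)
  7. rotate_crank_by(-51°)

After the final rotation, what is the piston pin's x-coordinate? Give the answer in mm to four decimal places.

160.8736

set_geometry: r = 46 mm, L = 178 mm, e = 11 mm; θ ← 0°
rotate_crank_by(+89°): θ ← 0° +89° = 89°
rotate_crank_by(+18°): θ ← 89° +18° = 107°
rotate_crank_by(+78°): θ ← 107° +78° = 185°
rotate_crank_by(+60°): θ ← 185° +60° = 245°
rotate_crank_by(+66°): θ ← 245° +66° = 311°
rotate_crank_by(-51°): θ ← 311° -51° = 260°
crank pin P = (r cos θ, r sin θ) = (-7.987816, -45.301157)
h = r sin θ − e = -45.301157 − 11 = -56.301157
x = r cos θ + √(L² − h²) = -7.987816 + √(31684.0 − 3169.8202) = -7.987816 + 168.861422 = 160.873606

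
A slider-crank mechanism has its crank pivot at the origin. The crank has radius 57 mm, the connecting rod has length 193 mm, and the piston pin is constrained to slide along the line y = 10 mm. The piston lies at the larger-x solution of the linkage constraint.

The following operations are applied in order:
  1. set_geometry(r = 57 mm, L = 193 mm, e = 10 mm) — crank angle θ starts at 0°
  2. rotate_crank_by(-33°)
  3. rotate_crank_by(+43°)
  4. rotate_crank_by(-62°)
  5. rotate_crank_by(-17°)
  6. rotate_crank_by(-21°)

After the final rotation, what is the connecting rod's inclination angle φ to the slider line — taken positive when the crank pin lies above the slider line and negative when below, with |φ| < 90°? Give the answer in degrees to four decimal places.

set_geometry: r = 57 mm, L = 193 mm, e = 10 mm; θ ← 0°
rotate_crank_by(-33°): θ ← 0° -33° = -33°
rotate_crank_by(+43°): θ ← -33° +43° = 10°
rotate_crank_by(-62°): θ ← 10° -62° = -52°
rotate_crank_by(-17°): θ ← -52° -17° = -69°
rotate_crank_by(-21°): θ ← -69° -21° = -90°
crank pin P = (r cos θ, r sin θ) = (0.000000, -57.000000)
h = r sin θ − e = -57.000000 − 10 = -67.000000
sin φ = h / L = -67.000000 / 193 = -0.34715026
φ = arcsin(-0.34715026) = -20.313111°

-20.3131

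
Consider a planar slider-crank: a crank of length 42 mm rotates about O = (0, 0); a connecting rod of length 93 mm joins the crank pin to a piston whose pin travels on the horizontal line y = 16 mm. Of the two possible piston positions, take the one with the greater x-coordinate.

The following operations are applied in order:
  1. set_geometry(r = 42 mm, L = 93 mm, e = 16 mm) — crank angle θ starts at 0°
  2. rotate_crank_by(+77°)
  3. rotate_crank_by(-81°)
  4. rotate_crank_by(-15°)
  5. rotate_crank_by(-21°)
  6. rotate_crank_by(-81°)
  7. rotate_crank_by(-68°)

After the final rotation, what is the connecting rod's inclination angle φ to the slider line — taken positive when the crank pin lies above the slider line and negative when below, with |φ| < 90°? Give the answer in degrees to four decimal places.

set_geometry: r = 42 mm, L = 93 mm, e = 16 mm; θ ← 0°
rotate_crank_by(+77°): θ ← 0° +77° = 77°
rotate_crank_by(-81°): θ ← 77° -81° = -4°
rotate_crank_by(-15°): θ ← -4° -15° = -19°
rotate_crank_by(-21°): θ ← -19° -21° = -40°
rotate_crank_by(-81°): θ ← -40° -81° = -121°
rotate_crank_by(-68°): θ ← -121° -68° = -189°
crank pin P = (r cos θ, r sin θ) = (-41.482910, 6.570248)
h = r sin θ − e = 6.570248 − 16 = -9.429752
sin φ = h / L = -9.429752 / 93 = -0.10139519
φ = arcsin(-0.10139519) = -5.819517°

-5.8195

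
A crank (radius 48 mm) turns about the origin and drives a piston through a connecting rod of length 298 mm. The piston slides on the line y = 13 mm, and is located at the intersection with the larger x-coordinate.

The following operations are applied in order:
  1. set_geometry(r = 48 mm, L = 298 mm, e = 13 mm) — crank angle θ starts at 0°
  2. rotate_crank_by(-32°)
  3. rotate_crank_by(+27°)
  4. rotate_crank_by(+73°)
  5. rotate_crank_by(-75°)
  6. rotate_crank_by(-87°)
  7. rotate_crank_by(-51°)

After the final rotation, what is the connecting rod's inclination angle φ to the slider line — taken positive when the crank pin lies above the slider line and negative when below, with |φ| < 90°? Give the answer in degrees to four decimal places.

set_geometry: r = 48 mm, L = 298 mm, e = 13 mm; θ ← 0°
rotate_crank_by(-32°): θ ← 0° -32° = -32°
rotate_crank_by(+27°): θ ← -32° +27° = -5°
rotate_crank_by(+73°): θ ← -5° +73° = 68°
rotate_crank_by(-75°): θ ← 68° -75° = -7°
rotate_crank_by(-87°): θ ← -7° -87° = -94°
rotate_crank_by(-51°): θ ← -94° -51° = -145°
crank pin P = (r cos θ, r sin θ) = (-39.319298, -27.531669)
h = r sin θ − e = -27.531669 − 13 = -40.531669
sin φ = h / L = -40.531669 / 298 = -0.13601231
φ = arcsin(-0.13601231) = -7.817161°

-7.8172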